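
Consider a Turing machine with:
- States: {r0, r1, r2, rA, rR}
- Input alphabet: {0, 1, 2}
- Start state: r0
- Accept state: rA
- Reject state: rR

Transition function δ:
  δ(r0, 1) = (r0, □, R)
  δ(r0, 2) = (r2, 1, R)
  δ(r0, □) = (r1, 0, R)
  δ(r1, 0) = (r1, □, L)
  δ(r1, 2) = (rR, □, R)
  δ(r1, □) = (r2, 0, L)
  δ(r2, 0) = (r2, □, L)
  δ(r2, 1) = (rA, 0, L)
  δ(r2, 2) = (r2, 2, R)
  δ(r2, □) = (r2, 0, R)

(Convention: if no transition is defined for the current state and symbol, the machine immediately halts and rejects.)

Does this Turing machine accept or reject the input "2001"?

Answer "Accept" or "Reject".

Execution trace:
Initial: [r0]2001
Step 1: δ(r0, 2) = (r2, 1, R) → 1[r2]001
Step 2: δ(r2, 0) = (r2, □, L) → [r2]1□01
Step 3: δ(r2, 1) = (rA, 0, L) → [rA]□0□01

The machine reaches the accept state rA and halts.

Answer: Accept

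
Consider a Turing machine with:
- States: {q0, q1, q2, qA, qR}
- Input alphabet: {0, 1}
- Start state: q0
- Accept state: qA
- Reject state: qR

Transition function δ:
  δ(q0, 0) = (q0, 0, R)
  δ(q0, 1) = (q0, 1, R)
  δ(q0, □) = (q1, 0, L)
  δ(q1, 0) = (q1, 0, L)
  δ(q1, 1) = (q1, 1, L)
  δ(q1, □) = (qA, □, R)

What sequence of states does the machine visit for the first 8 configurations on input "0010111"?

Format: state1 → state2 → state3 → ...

Execution trace:
Initial: [q0]0010111
Step 1: δ(q0, 0) = (q0, 0, R) → 0[q0]010111
Step 2: δ(q0, 0) = (q0, 0, R) → 00[q0]10111
Step 3: δ(q0, 1) = (q0, 1, R) → 001[q0]0111
Step 4: δ(q0, 0) = (q0, 0, R) → 0010[q0]111
Step 5: δ(q0, 1) = (q0, 1, R) → 00101[q0]11
Step 6: δ(q0, 1) = (q0, 1, R) → 001011[q0]1
Step 7: δ(q0, 1) = (q0, 1, R) → 0010111[q0]□

State sequence: q0 → q0 → q0 → q0 → q0 → q0 → q0 → q0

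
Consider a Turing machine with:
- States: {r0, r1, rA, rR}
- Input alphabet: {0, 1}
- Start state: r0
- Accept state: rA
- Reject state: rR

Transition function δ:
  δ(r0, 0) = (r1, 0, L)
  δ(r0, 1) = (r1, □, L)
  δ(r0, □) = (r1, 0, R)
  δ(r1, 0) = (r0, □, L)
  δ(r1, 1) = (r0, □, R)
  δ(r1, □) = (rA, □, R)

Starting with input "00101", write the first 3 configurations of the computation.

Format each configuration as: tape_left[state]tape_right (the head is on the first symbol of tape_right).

Transitions applied:
Step 1: δ(r0, 0) = (r1, 0, L)
Step 2: δ(r1, □) = (rA, □, R)

The first 3 configurations are:
[r0]00101 ⊢ [r1]□00101 ⊢ □[rA]00101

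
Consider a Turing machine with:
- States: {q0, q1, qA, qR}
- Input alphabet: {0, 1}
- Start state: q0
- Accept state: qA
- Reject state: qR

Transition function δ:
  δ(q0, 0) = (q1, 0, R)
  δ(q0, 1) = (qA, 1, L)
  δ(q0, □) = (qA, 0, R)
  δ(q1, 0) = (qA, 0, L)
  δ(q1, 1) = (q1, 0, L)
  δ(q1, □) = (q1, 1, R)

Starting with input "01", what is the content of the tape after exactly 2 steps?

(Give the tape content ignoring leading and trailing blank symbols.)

Execution trace:
Initial: [q0]01
Step 1: δ(q0, 0) = (q1, 0, R) → 0[q1]1
Step 2: δ(q1, 1) = (q1, 0, L) → [q1]00

After 2 steps, the tape (ignoring leading/trailing blanks) is: 00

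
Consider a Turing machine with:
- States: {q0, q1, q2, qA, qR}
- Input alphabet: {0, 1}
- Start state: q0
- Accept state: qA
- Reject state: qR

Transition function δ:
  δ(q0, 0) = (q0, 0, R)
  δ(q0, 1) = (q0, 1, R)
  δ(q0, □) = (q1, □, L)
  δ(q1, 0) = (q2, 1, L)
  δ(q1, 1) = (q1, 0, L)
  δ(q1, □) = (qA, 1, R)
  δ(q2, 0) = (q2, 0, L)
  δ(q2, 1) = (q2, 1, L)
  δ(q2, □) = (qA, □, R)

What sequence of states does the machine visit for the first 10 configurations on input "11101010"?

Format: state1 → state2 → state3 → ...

Execution trace:
Initial: [q0]11101010
Step 1: δ(q0, 1) = (q0, 1, R) → 1[q0]1101010
Step 2: δ(q0, 1) = (q0, 1, R) → 11[q0]101010
Step 3: δ(q0, 1) = (q0, 1, R) → 111[q0]01010
Step 4: δ(q0, 0) = (q0, 0, R) → 1110[q0]1010
Step 5: δ(q0, 1) = (q0, 1, R) → 11101[q0]010
Step 6: δ(q0, 0) = (q0, 0, R) → 111010[q0]10
Step 7: δ(q0, 1) = (q0, 1, R) → 1110101[q0]0
Step 8: δ(q0, 0) = (q0, 0, R) → 11101010[q0]□
Step 9: δ(q0, □) = (q1, □, L) → 1110101[q1]0□

State sequence: q0 → q0 → q0 → q0 → q0 → q0 → q0 → q0 → q0 → q1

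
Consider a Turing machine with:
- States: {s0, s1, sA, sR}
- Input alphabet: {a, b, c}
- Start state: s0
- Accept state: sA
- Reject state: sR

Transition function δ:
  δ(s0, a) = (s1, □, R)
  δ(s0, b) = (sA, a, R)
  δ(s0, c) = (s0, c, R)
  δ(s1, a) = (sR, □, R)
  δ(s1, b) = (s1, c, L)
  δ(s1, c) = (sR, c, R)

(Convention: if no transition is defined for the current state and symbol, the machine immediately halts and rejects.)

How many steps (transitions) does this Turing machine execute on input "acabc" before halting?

Execution trace:
Initial: [s0]acabc
Step 1: δ(s0, a) = (s1, □, R) → □[s1]cabc
Step 2: δ(s1, c) = (sR, c, R) → □c[sR]abc

The machine reaches the reject state sR and halts.

The machine executed 2 steps before halting.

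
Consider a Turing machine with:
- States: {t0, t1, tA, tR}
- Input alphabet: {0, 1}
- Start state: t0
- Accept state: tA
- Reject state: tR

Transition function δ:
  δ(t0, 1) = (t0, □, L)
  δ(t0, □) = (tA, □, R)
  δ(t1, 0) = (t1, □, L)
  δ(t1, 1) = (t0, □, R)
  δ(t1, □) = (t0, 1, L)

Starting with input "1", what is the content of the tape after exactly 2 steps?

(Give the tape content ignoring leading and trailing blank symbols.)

Execution trace:
Initial: [t0]1
Step 1: δ(t0, 1) = (t0, □, L) → [t0]□□
Step 2: δ(t0, □) = (tA, □, R) → □[tA]□

The machine reaches the accept state tA and halts.

After 2 steps, the tape (ignoring leading/trailing blanks) is: □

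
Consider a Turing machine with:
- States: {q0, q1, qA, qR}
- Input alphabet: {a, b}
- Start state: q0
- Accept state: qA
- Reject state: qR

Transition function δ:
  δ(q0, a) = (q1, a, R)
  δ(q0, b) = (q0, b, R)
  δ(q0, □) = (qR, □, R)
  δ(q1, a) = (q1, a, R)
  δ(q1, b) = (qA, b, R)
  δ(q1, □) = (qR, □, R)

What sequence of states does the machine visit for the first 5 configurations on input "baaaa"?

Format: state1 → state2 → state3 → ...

Execution trace:
Initial: [q0]baaaa
Step 1: δ(q0, b) = (q0, b, R) → b[q0]aaaa
Step 2: δ(q0, a) = (q1, a, R) → ba[q1]aaa
Step 3: δ(q1, a) = (q1, a, R) → baa[q1]aa
Step 4: δ(q1, a) = (q1, a, R) → baaa[q1]a

State sequence: q0 → q0 → q1 → q1 → q1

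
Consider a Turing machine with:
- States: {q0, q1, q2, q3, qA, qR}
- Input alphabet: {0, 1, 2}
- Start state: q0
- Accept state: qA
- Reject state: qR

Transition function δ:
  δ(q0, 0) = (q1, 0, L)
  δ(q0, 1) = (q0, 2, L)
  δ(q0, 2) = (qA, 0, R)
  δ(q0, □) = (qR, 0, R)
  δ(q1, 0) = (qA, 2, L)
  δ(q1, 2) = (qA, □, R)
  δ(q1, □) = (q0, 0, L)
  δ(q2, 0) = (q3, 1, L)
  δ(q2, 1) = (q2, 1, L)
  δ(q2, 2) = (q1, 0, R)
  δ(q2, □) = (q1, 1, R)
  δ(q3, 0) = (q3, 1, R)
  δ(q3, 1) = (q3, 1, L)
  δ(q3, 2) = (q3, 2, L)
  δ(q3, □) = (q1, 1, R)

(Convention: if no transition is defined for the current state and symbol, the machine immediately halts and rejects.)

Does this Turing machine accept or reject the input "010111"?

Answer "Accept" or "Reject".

Execution trace:
Initial: [q0]010111
Step 1: δ(q0, 0) = (q1, 0, L) → [q1]□010111
Step 2: δ(q1, □) = (q0, 0, L) → [q0]□0010111
Step 3: δ(q0, □) = (qR, 0, R) → 0[qR]0010111

The machine reaches the reject state qR and halts.

Answer: Reject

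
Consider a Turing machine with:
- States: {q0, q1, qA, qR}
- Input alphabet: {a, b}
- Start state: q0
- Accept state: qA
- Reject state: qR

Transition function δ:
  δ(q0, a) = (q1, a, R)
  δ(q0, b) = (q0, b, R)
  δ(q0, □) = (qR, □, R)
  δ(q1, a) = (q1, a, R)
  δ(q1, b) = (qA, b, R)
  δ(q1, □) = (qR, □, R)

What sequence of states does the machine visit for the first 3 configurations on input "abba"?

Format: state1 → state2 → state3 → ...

Execution trace:
Initial: [q0]abba
Step 1: δ(q0, a) = (q1, a, R) → a[q1]bba
Step 2: δ(q1, b) = (qA, b, R) → ab[qA]ba

The machine reaches the accept state qA and halts.

State sequence: q0 → q1 → qA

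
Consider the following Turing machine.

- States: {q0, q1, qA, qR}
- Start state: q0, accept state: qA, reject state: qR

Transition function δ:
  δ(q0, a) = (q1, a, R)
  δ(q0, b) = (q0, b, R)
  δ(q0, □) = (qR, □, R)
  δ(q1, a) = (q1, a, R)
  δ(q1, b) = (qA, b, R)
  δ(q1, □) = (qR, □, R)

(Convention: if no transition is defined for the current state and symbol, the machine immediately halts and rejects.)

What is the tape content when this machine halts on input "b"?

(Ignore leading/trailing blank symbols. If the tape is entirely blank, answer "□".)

Execution trace:
Initial: [q0]b
Step 1: δ(q0, b) = (q0, b, R) → b[q0]□
Step 2: δ(q0, □) = (qR, □, R) → b□[qR]□

The machine reaches the reject state qR and halts.

Final tape (ignoring leading/trailing blanks): b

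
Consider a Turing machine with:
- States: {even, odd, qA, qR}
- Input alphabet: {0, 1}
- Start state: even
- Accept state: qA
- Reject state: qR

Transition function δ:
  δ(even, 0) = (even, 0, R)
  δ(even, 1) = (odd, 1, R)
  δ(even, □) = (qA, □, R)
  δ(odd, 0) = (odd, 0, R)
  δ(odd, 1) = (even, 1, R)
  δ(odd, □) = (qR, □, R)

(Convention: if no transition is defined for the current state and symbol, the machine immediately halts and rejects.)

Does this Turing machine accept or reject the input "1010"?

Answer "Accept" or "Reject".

Execution trace:
Initial: [even]1010
Step 1: δ(even, 1) = (odd, 1, R) → 1[odd]010
Step 2: δ(odd, 0) = (odd, 0, R) → 10[odd]10
Step 3: δ(odd, 1) = (even, 1, R) → 101[even]0
Step 4: δ(even, 0) = (even, 0, R) → 1010[even]□
Step 5: δ(even, □) = (qA, □, R) → 1010□[qA]□

The machine reaches the accept state qA and halts.

Answer: Accept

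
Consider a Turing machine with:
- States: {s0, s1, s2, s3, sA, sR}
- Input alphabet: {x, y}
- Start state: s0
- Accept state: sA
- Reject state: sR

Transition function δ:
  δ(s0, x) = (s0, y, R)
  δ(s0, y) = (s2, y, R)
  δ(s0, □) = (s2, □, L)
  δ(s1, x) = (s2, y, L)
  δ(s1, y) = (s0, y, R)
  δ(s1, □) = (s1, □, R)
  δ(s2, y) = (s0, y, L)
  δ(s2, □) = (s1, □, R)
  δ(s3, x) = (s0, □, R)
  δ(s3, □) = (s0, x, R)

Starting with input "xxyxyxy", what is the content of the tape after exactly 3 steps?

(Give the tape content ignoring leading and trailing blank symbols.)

Execution trace:
Initial: [s0]xxyxyxy
Step 1: δ(s0, x) = (s0, y, R) → y[s0]xyxyxy
Step 2: δ(s0, x) = (s0, y, R) → yy[s0]yxyxy
Step 3: δ(s0, y) = (s2, y, R) → yyy[s2]xyxy

No transition is defined for δ(s2, x). By convention the machine halts and rejects.

After 3 steps, the tape (ignoring leading/trailing blanks) is: yyyxyxy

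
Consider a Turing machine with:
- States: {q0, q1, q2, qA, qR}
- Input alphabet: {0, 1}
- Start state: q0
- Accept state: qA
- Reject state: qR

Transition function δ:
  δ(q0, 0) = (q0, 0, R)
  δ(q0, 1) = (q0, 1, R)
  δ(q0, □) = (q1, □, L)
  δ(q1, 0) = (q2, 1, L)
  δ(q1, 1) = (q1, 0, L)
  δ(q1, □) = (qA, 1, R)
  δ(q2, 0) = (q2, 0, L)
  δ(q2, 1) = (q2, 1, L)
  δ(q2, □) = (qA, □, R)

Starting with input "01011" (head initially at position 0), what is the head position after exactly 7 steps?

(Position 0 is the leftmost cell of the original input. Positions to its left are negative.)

Execution trace (head position shown):
Step 0: [q0]01011  (head at position 0)
Step 1: move right → 0[q0]1011  (head at position 1)
Step 2: move right → 01[q0]011  (head at position 2)
Step 3: move right → 010[q0]11  (head at position 3)
Step 4: move right → 0101[q0]1  (head at position 4)
Step 5: move right → 01011[q0]□  (head at position 5)
Step 6: move left → 0101[q1]1□  (head at position 4)
Step 7: move left → 010[q1]10□  (head at position 3)

After 7 steps, the head is at position 3.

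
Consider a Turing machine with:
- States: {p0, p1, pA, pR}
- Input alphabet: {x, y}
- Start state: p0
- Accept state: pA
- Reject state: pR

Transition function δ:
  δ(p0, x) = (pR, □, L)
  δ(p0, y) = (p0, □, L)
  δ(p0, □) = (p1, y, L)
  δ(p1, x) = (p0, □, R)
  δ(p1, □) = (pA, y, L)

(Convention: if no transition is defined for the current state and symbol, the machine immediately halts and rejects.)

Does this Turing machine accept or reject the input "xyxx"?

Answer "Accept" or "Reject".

Execution trace:
Initial: [p0]xyxx
Step 1: δ(p0, x) = (pR, □, L) → [pR]□□yxx

The machine reaches the reject state pR and halts.

Answer: Reject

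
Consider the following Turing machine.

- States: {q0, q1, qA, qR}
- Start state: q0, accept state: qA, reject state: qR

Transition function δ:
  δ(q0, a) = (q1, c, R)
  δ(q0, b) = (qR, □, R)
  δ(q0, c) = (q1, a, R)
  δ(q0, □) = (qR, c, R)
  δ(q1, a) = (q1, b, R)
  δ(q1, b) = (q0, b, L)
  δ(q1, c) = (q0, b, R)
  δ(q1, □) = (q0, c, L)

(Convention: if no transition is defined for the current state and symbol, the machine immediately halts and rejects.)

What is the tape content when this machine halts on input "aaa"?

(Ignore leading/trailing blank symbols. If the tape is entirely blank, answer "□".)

Execution trace:
Initial: [q0]aaa
Step 1: δ(q0, a) = (q1, c, R) → c[q1]aa
Step 2: δ(q1, a) = (q1, b, R) → cb[q1]a
Step 3: δ(q1, a) = (q1, b, R) → cbb[q1]□
Step 4: δ(q1, □) = (q0, c, L) → cb[q0]bc
Step 5: δ(q0, b) = (qR, □, R) → cb□[qR]c

The machine reaches the reject state qR and halts.

Final tape (ignoring leading/trailing blanks): cb□c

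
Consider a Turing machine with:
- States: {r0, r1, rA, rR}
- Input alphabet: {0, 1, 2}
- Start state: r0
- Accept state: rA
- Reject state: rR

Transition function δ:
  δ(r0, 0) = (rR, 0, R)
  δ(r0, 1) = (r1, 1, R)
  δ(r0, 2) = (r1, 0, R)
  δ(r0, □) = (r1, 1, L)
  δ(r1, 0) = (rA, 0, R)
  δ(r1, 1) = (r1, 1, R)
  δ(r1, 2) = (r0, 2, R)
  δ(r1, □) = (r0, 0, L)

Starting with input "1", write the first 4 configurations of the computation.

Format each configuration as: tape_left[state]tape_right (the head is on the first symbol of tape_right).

Transitions applied:
Step 1: δ(r0, 1) = (r1, 1, R)
Step 2: δ(r1, □) = (r0, 0, L)
Step 3: δ(r0, 1) = (r1, 1, R)

The first 4 configurations are:
[r0]1 ⊢ 1[r1]□ ⊢ [r0]10 ⊢ 1[r1]0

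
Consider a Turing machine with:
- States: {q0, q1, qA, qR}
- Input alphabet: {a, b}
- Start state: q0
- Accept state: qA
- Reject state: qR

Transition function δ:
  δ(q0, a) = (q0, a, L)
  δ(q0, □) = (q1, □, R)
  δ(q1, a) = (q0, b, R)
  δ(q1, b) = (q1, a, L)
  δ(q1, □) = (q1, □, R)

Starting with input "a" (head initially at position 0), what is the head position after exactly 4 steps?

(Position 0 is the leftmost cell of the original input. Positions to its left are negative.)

Execution trace (head position shown):
Step 0: [q0]a  (head at position 0)
Step 1: move left → [q0]□a  (head at position -1)
Step 2: move right → □[q1]a  (head at position 0)
Step 3: move right → □b[q0]□  (head at position 1)
Step 4: move right → □b□[q1]□  (head at position 2)

After 4 steps, the head is at position 2.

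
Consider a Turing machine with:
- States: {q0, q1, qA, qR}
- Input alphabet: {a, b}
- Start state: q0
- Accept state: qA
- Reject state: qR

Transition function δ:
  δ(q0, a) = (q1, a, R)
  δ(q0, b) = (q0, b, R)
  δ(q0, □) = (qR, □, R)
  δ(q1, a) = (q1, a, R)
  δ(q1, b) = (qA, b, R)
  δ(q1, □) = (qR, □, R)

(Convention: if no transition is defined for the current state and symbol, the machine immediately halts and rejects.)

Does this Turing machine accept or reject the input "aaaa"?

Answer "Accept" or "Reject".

Execution trace:
Initial: [q0]aaaa
Step 1: δ(q0, a) = (q1, a, R) → a[q1]aaa
Step 2: δ(q1, a) = (q1, a, R) → aa[q1]aa
Step 3: δ(q1, a) = (q1, a, R) → aaa[q1]a
Step 4: δ(q1, a) = (q1, a, R) → aaaa[q1]□
Step 5: δ(q1, □) = (qR, □, R) → aaaa□[qR]□

The machine reaches the reject state qR and halts.

Answer: Reject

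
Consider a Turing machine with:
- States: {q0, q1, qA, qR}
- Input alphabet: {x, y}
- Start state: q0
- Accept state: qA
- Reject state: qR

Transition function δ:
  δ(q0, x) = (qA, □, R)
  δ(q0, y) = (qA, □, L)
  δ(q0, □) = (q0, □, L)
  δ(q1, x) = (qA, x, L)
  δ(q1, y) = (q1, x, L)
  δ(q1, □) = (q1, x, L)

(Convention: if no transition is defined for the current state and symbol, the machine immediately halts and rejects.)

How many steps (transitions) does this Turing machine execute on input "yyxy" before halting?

Execution trace:
Initial: [q0]yyxy
Step 1: δ(q0, y) = (qA, □, L) → [qA]□□yxy

The machine reaches the accept state qA and halts.

The machine executed 1 step before halting.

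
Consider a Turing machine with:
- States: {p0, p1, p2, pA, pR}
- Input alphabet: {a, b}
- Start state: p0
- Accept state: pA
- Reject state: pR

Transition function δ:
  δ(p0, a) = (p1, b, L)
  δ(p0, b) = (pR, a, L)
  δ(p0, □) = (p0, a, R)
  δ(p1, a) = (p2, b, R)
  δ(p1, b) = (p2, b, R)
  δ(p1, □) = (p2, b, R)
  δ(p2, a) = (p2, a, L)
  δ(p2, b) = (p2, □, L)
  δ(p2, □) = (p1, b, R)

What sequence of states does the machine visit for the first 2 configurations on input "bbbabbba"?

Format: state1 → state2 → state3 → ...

Execution trace:
Initial: [p0]bbbabbba
Step 1: δ(p0, b) = (pR, a, L) → [pR]□abbabbba

The machine reaches the reject state pR and halts.

State sequence: p0 → pR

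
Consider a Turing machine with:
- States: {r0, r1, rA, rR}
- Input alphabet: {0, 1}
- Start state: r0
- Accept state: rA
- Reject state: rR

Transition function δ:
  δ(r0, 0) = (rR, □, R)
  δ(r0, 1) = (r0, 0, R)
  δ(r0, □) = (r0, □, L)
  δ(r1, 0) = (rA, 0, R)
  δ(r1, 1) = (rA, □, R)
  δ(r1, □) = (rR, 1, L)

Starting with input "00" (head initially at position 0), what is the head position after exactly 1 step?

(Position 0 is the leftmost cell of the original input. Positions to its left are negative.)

Execution trace (head position shown):
Step 0: [r0]00  (head at position 0)
Step 1: move right → □[rR]0  (head at position 1)

After 1 step, the head is at position 1.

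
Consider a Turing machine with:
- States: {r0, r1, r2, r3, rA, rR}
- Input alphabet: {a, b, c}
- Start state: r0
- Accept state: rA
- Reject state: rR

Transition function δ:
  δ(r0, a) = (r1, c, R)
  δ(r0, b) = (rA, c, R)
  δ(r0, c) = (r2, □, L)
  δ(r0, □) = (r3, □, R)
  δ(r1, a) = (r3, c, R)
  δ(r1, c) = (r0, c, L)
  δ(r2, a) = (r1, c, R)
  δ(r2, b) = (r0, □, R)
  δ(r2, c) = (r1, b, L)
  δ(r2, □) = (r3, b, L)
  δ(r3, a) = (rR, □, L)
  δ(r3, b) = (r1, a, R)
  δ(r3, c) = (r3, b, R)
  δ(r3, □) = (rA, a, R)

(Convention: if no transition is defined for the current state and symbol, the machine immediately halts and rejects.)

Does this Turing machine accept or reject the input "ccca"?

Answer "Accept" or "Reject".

Execution trace:
Initial: [r0]ccca
Step 1: δ(r0, c) = (r2, □, L) → [r2]□□cca
Step 2: δ(r2, □) = (r3, b, L) → [r3]□b□cca
Step 3: δ(r3, □) = (rA, a, R) → a[rA]b□cca

The machine reaches the accept state rA and halts.

Answer: Accept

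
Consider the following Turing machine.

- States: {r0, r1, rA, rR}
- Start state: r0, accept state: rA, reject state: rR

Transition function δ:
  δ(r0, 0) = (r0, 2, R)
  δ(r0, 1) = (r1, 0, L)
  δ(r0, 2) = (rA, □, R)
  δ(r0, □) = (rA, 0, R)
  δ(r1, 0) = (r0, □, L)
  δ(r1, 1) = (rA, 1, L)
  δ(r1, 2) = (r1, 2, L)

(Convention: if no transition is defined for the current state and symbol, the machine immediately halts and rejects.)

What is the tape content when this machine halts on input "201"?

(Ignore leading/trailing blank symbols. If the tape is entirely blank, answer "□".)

Execution trace:
Initial: [r0]201
Step 1: δ(r0, 2) = (rA, □, R) → □[rA]01

The machine reaches the accept state rA and halts.

Final tape (ignoring leading/trailing blanks): 01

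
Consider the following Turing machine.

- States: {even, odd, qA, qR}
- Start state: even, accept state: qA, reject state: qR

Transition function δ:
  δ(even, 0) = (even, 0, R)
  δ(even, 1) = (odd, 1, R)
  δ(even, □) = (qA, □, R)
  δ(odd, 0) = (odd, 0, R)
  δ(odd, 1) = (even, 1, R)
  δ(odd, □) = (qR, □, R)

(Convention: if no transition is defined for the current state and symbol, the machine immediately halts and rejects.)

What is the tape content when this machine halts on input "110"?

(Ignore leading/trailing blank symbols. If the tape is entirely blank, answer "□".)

Execution trace:
Initial: [even]110
Step 1: δ(even, 1) = (odd, 1, R) → 1[odd]10
Step 2: δ(odd, 1) = (even, 1, R) → 11[even]0
Step 3: δ(even, 0) = (even, 0, R) → 110[even]□
Step 4: δ(even, □) = (qA, □, R) → 110□[qA]□

The machine reaches the accept state qA and halts.

Final tape (ignoring leading/trailing blanks): 110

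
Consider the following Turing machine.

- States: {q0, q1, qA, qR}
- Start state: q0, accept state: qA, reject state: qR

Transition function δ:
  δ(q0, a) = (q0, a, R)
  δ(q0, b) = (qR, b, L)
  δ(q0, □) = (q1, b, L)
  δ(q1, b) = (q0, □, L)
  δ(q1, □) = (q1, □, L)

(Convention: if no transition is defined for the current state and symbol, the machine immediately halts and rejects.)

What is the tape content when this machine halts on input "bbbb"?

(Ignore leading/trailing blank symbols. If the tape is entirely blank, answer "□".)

Execution trace:
Initial: [q0]bbbb
Step 1: δ(q0, b) = (qR, b, L) → [qR]□bbbb

The machine reaches the reject state qR and halts.

Final tape (ignoring leading/trailing blanks): bbbb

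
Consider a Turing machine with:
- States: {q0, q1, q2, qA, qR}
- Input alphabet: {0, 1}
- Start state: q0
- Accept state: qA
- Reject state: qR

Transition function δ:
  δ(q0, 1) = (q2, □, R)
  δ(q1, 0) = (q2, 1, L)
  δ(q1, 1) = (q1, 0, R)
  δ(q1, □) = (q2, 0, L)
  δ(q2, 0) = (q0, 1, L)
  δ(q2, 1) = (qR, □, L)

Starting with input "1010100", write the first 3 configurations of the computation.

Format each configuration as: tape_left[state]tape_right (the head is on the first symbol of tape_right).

Transitions applied:
Step 1: δ(q0, 1) = (q2, □, R)
Step 2: δ(q2, 0) = (q0, 1, L)

The first 3 configurations are:
[q0]1010100 ⊢ □[q2]010100 ⊢ [q0]□110100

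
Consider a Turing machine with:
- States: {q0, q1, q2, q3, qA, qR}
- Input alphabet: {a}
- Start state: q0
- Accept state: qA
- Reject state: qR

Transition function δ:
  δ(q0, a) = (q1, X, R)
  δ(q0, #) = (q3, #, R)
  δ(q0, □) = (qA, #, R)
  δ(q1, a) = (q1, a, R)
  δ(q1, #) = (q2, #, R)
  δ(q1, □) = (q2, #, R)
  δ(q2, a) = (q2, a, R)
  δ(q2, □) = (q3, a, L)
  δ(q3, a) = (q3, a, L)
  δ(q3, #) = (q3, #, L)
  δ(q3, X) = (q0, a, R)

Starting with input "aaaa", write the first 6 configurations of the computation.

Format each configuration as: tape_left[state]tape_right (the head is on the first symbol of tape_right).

Transitions applied:
Step 1: δ(q0, a) = (q1, X, R)
Step 2: δ(q1, a) = (q1, a, R)
Step 3: δ(q1, a) = (q1, a, R)
Step 4: δ(q1, a) = (q1, a, R)
Step 5: δ(q1, □) = (q2, #, R)

The first 6 configurations are:
[q0]aaaa ⊢ X[q1]aaa ⊢ Xa[q1]aa ⊢ Xaa[q1]a ⊢ Xaaa[q1]□ ⊢ Xaaa#[q2]□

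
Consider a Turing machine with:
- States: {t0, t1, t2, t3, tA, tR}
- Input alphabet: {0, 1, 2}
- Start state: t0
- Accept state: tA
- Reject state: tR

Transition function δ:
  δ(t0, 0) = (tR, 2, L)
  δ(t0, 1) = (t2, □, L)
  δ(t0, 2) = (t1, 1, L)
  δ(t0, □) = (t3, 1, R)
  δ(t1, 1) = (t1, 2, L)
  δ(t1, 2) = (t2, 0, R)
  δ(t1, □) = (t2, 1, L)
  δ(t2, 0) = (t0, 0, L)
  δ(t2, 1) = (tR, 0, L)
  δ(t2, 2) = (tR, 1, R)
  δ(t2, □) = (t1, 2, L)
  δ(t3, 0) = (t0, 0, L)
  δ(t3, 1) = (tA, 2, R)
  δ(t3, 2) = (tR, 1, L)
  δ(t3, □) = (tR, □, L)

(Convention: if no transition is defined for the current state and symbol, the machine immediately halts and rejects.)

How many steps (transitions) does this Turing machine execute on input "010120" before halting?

Execution trace:
Initial: [t0]010120
Step 1: δ(t0, 0) = (tR, 2, L) → [tR]□210120

The machine reaches the reject state tR and halts.

The machine executed 1 step before halting.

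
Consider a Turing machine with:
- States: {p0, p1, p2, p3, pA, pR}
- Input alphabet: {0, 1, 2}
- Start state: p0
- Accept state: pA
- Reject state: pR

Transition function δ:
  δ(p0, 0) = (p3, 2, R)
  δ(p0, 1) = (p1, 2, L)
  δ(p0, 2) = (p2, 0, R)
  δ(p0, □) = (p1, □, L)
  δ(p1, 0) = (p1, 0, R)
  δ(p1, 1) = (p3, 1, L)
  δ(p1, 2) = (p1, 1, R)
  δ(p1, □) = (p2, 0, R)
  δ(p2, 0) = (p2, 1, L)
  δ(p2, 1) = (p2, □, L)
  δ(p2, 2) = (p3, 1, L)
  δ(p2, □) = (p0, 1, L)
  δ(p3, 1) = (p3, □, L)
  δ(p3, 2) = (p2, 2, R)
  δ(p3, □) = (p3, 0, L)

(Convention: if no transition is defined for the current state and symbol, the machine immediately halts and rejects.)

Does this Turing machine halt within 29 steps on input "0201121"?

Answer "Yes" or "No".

Execution trace:
Initial: [p0]0201121
Step 1: δ(p0, 0) = (p3, 2, R) → 2[p3]201121
Step 2: δ(p3, 2) = (p2, 2, R) → 22[p2]01121
Step 3: δ(p2, 0) = (p2, 1, L) → 2[p2]211121
Step 4: δ(p2, 2) = (p3, 1, L) → [p3]2111121
Step 5: δ(p3, 2) = (p2, 2, R) → 2[p2]111121
Step 6: δ(p2, 1) = (p2, □, L) → [p2]2□11121
Step 7: δ(p2, 2) = (p3, 1, L) → [p3]□1□11121
Step 8: δ(p3, □) = (p3, 0, L) → [p3]□01□11121
Step 9: δ(p3, □) = (p3, 0, L) → [p3]□001□11121
Step 10: δ(p3, □) = (p3, 0, L) → [p3]□0001□11121
Step 11: δ(p3, □) = (p3, 0, L) → [p3]□00001□11121
Step 12: δ(p3, □) = (p3, 0, L) → [p3]□000001□11121
Step 13: δ(p3, □) = (p3, 0, L) → [p3]□0000001□11121
Step 14: δ(p3, □) = (p3, 0, L) → [p3]□00000001□11121
Step 15: δ(p3, □) = (p3, 0, L) → [p3]□000000001□11121
Step 16: δ(p3, □) = (p3, 0, L) → [p3]□0000000001□11121
Step 17: δ(p3, □) = (p3, 0, L) → [p3]□00000000001□11121
Step 18: δ(p3, □) = (p3, 0, L) → [p3]□000000000001□11121
Step 19: δ(p3, □) = (p3, 0, L) → [p3]□0000000000001□11121
Step 20: δ(p3, □) = (p3, 0, L) → [p3]□00000000000001□11121
Step 21: δ(p3, □) = (p3, 0, L) → [p3]□000000000000001□11121
Step 22: δ(p3, □) = (p3, 0, L) → [p3]□0000000000000001□11121
Step 23: δ(p3, □) = (p3, 0, L) → [p3]□00000000000000001□11121
Step 24: δ(p3, □) = (p3, 0, L) → [p3]□000000000000000001□11121
Step 25: δ(p3, □) = (p3, 0, L) → [p3]□0000000000000000001□11121
Step 26: δ(p3, □) = (p3, 0, L) → [p3]□00000000000000000001□11121
Step 27: δ(p3, □) = (p3, 0, L) → [p3]□000000000000000000001□11121
Step 28: δ(p3, □) = (p3, 0, L) → [p3]□0000000000000000000001□11121
Step 29: δ(p3, □) = (p3, 0, L) → [p3]□00000000000000000000001□11121

The machine has not reached a halting state after 29 steps.
The machine did not halt within the 29-step bound.

Answer: No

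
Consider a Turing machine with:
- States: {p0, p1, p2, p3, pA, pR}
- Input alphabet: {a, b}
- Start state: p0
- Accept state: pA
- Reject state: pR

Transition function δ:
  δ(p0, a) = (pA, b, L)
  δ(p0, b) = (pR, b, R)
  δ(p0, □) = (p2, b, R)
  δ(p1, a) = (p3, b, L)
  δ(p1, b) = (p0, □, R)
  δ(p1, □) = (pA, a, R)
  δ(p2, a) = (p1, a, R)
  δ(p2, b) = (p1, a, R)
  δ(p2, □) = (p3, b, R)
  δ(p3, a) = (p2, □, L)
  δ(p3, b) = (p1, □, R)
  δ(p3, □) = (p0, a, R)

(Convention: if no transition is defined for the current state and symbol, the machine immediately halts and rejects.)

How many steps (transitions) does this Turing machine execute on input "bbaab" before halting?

Execution trace:
Initial: [p0]bbaab
Step 1: δ(p0, b) = (pR, b, R) → b[pR]baab

The machine reaches the reject state pR and halts.

The machine executed 1 step before halting.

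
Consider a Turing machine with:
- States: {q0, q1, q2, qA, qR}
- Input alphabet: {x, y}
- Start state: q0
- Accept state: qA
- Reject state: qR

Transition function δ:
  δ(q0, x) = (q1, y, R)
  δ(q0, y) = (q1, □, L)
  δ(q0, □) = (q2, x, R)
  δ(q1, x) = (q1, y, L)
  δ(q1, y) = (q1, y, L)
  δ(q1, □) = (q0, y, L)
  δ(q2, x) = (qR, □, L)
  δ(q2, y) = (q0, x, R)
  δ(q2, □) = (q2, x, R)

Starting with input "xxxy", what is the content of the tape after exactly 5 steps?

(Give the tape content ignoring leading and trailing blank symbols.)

Execution trace:
Initial: [q0]xxxy
Step 1: δ(q0, x) = (q1, y, R) → y[q1]xxy
Step 2: δ(q1, x) = (q1, y, L) → [q1]yyxy
Step 3: δ(q1, y) = (q1, y, L) → [q1]□yyxy
Step 4: δ(q1, □) = (q0, y, L) → [q0]□yyyxy
Step 5: δ(q0, □) = (q2, x, R) → x[q2]yyyxy

After 5 steps, the tape (ignoring leading/trailing blanks) is: xyyyxy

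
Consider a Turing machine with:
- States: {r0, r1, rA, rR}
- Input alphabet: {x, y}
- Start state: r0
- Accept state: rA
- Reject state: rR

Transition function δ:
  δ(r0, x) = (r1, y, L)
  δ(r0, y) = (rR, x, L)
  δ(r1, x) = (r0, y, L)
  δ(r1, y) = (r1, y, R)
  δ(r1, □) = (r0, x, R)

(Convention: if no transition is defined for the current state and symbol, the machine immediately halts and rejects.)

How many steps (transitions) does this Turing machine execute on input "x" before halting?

Execution trace:
Initial: [r0]x
Step 1: δ(r0, x) = (r1, y, L) → [r1]□y
Step 2: δ(r1, □) = (r0, x, R) → x[r0]y
Step 3: δ(r0, y) = (rR, x, L) → [rR]xx

The machine reaches the reject state rR and halts.

The machine executed 3 steps before halting.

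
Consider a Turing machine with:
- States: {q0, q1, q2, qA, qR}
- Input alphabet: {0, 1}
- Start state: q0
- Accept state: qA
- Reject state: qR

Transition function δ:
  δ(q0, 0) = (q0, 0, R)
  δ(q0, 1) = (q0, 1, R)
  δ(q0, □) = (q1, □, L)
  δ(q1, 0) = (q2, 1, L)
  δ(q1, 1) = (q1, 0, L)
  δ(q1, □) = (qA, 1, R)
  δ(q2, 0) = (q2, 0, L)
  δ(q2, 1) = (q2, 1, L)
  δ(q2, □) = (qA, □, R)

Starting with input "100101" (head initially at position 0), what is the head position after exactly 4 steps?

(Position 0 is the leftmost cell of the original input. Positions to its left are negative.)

Execution trace (head position shown):
Step 0: [q0]100101  (head at position 0)
Step 1: move right → 1[q0]00101  (head at position 1)
Step 2: move right → 10[q0]0101  (head at position 2)
Step 3: move right → 100[q0]101  (head at position 3)
Step 4: move right → 1001[q0]01  (head at position 4)

After 4 steps, the head is at position 4.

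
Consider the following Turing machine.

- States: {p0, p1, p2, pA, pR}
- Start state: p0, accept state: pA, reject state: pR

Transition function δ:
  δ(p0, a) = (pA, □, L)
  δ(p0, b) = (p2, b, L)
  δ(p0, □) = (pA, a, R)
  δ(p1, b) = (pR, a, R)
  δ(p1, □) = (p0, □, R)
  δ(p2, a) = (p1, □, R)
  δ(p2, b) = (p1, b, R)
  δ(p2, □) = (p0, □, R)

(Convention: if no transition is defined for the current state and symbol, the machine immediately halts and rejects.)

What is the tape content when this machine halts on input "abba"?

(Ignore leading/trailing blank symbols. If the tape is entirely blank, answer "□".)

Execution trace:
Initial: [p0]abba
Step 1: δ(p0, a) = (pA, □, L) → [pA]□□bba

The machine reaches the accept state pA and halts.

Final tape (ignoring leading/trailing blanks): bba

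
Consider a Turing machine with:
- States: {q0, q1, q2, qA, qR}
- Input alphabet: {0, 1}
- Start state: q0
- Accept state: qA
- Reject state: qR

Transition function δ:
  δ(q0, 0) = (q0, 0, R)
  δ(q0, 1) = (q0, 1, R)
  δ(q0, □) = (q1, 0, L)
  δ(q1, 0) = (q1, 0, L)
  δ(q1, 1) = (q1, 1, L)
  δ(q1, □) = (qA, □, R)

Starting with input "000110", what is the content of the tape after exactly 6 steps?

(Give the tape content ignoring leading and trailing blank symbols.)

Execution trace:
Initial: [q0]000110
Step 1: δ(q0, 0) = (q0, 0, R) → 0[q0]00110
Step 2: δ(q0, 0) = (q0, 0, R) → 00[q0]0110
Step 3: δ(q0, 0) = (q0, 0, R) → 000[q0]110
Step 4: δ(q0, 1) = (q0, 1, R) → 0001[q0]10
Step 5: δ(q0, 1) = (q0, 1, R) → 00011[q0]0
Step 6: δ(q0, 0) = (q0, 0, R) → 000110[q0]□

After 6 steps, the tape (ignoring leading/trailing blanks) is: 000110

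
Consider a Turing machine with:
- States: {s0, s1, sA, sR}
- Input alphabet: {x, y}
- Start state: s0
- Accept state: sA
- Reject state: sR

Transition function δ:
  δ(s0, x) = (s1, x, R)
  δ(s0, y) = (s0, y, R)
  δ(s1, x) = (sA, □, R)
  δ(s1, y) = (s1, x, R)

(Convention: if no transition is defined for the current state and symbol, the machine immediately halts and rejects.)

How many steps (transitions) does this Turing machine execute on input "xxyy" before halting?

Execution trace:
Initial: [s0]xxyy
Step 1: δ(s0, x) = (s1, x, R) → x[s1]xyy
Step 2: δ(s1, x) = (sA, □, R) → x□[sA]yy

The machine reaches the accept state sA and halts.

The machine executed 2 steps before halting.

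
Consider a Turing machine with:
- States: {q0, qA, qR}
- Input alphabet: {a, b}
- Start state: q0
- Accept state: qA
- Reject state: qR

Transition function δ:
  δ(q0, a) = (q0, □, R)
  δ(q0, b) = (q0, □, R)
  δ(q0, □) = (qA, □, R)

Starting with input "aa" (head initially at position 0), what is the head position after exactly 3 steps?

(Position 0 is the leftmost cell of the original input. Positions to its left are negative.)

Execution trace (head position shown):
Step 0: [q0]aa  (head at position 0)
Step 1: move right → □[q0]a  (head at position 1)
Step 2: move right → □□[q0]□  (head at position 2)
Step 3: move right → □□□[qA]□  (head at position 3)

After 3 steps, the head is at position 3.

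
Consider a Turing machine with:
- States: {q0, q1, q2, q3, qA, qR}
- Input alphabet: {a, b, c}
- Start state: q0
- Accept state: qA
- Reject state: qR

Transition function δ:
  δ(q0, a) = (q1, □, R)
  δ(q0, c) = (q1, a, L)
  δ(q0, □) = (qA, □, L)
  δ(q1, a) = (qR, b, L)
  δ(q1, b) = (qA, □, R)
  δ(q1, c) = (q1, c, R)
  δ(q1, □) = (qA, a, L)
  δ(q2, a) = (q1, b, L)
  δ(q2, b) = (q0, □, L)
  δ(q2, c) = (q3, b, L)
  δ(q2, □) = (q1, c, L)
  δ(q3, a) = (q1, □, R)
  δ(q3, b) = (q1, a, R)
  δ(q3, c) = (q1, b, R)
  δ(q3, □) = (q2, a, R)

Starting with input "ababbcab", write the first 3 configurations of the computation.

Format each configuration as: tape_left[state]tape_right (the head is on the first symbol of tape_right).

Transitions applied:
Step 1: δ(q0, a) = (q1, □, R)
Step 2: δ(q1, b) = (qA, □, R)

The first 3 configurations are:
[q0]ababbcab ⊢ □[q1]babbcab ⊢ □□[qA]abbcab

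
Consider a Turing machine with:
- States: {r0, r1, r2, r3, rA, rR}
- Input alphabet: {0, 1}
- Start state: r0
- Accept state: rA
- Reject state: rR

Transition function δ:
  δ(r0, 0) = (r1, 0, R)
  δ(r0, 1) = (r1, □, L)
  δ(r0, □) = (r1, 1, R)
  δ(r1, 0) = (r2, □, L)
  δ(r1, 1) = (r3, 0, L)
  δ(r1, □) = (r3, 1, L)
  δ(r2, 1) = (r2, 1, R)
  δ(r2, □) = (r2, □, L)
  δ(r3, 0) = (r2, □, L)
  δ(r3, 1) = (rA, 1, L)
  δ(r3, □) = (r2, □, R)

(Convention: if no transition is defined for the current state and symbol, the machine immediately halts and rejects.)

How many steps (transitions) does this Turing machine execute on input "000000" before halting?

Execution trace:
Initial: [r0]000000
Step 1: δ(r0, 0) = (r1, 0, R) → 0[r1]00000
Step 2: δ(r1, 0) = (r2, □, L) → [r2]0□0000

No transition is defined for δ(r2, 0). By convention the machine halts and rejects.

The machine executed 2 steps before halting.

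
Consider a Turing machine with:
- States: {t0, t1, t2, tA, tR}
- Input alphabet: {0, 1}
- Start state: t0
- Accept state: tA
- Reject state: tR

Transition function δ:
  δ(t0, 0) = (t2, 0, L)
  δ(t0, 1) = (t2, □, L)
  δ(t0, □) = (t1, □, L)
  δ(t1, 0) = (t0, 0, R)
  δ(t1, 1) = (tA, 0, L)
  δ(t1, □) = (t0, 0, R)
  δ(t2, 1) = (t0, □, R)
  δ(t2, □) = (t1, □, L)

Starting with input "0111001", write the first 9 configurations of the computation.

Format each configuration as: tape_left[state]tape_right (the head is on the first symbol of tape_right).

Transitions applied:
Step 1: δ(t0, 0) = (t2, 0, L)
Step 2: δ(t2, □) = (t1, □, L)
Step 3: δ(t1, □) = (t0, 0, R)
Step 4: δ(t0, □) = (t1, □, L)
Step 5: δ(t1, 0) = (t0, 0, R)
Step 6: δ(t0, □) = (t1, □, L)
Step 7: δ(t1, 0) = (t0, 0, R)
Step 8: δ(t0, □) = (t1, □, L)

The first 9 configurations are:
[t0]0111001 ⊢ [t2]□0111001 ⊢ [t1]□□0111001 ⊢ 0[t0]□0111001 ⊢ [t1]0□0111001 ⊢ 0[t0]□0111001 ⊢ [t1]0□0111001 ⊢ 0[t0]□0111001 ⊢ [t1]0□0111001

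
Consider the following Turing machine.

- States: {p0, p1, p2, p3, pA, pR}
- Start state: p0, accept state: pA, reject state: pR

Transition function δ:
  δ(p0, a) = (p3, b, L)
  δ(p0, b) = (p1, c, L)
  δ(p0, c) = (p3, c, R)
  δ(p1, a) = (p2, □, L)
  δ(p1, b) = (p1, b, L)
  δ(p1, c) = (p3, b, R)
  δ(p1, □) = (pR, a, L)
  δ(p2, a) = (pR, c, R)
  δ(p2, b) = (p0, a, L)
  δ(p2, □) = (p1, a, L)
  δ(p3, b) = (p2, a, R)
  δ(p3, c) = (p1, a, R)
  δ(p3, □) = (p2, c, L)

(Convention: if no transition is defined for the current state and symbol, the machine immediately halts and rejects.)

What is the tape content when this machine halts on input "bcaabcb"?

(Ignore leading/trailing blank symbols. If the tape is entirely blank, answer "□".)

Execution trace:
Initial: [p0]bcaabcb
Step 1: δ(p0, b) = (p1, c, L) → [p1]□ccaabcb
Step 2: δ(p1, □) = (pR, a, L) → [pR]□accaabcb

The machine reaches the reject state pR and halts.

Final tape (ignoring leading/trailing blanks): accaabcb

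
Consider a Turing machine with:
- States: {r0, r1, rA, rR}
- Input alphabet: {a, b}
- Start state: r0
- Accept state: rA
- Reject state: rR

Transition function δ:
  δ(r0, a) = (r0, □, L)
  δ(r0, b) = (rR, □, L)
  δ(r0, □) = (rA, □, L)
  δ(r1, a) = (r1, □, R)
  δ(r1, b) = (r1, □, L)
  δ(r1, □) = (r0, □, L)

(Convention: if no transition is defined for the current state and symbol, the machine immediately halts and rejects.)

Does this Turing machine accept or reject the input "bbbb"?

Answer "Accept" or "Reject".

Execution trace:
Initial: [r0]bbbb
Step 1: δ(r0, b) = (rR, □, L) → [rR]□□bbb

The machine reaches the reject state rR and halts.

Answer: Reject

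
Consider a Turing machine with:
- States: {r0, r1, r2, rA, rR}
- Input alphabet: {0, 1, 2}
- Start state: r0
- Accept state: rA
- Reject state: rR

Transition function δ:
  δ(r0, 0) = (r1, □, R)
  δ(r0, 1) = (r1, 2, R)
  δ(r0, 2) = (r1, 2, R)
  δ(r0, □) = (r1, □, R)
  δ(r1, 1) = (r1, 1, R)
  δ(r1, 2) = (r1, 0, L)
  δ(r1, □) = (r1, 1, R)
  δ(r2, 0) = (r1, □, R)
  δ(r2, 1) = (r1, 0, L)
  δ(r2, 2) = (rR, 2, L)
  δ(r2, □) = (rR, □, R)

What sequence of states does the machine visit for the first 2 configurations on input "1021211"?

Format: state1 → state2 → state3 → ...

Execution trace:
Initial: [r0]1021211
Step 1: δ(r0, 1) = (r1, 2, R) → 2[r1]021211

No transition is defined for δ(r1, 0). By convention the machine halts and rejects.

State sequence: r0 → r1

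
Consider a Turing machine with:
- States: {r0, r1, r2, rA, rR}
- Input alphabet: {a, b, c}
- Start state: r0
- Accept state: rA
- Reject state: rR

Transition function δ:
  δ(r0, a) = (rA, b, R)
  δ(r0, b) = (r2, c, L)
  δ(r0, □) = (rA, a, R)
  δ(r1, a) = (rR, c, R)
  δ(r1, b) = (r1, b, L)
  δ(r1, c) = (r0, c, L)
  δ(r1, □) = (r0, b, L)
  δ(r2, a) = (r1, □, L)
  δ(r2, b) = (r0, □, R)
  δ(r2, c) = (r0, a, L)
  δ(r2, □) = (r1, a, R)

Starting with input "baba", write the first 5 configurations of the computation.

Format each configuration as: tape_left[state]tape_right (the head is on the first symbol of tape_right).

Transitions applied:
Step 1: δ(r0, b) = (r2, c, L)
Step 2: δ(r2, □) = (r1, a, R)
Step 3: δ(r1, c) = (r0, c, L)
Step 4: δ(r0, a) = (rA, b, R)

The first 5 configurations are:
[r0]baba ⊢ [r2]□caba ⊢ a[r1]caba ⊢ [r0]acaba ⊢ b[rA]caba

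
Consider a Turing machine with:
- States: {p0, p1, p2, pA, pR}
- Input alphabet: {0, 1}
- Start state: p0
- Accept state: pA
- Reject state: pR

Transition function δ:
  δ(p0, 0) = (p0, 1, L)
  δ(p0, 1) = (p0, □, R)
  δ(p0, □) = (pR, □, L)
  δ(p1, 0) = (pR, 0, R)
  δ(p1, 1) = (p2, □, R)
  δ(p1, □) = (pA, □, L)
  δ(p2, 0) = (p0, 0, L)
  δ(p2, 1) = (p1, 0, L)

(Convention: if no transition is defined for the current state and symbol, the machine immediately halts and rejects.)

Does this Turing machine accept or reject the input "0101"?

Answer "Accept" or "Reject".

Execution trace:
Initial: [p0]0101
Step 1: δ(p0, 0) = (p0, 1, L) → [p0]□1101
Step 2: δ(p0, □) = (pR, □, L) → [pR]□□1101

The machine reaches the reject state pR and halts.

Answer: Reject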